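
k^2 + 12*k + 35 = (k + 5)*(k + 7)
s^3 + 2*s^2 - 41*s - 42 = (s - 6)*(s + 1)*(s + 7)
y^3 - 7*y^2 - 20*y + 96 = (y - 8)*(y - 3)*(y + 4)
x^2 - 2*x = x*(x - 2)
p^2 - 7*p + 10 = (p - 5)*(p - 2)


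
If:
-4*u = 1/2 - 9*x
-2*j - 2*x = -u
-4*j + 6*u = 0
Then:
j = -3/52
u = -1/26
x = 1/26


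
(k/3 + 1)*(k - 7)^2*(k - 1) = k^4/3 - 4*k^3 + 6*k^2 + 140*k/3 - 49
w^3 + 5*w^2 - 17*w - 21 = (w - 3)*(w + 1)*(w + 7)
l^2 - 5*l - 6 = (l - 6)*(l + 1)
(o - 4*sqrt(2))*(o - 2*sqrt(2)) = o^2 - 6*sqrt(2)*o + 16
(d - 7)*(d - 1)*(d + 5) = d^3 - 3*d^2 - 33*d + 35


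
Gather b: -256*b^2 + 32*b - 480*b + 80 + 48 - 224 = -256*b^2 - 448*b - 96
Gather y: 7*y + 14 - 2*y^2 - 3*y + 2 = -2*y^2 + 4*y + 16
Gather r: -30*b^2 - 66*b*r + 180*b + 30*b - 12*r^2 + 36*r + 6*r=-30*b^2 + 210*b - 12*r^2 + r*(42 - 66*b)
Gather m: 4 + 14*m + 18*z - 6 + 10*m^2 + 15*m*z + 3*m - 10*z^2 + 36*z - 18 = 10*m^2 + m*(15*z + 17) - 10*z^2 + 54*z - 20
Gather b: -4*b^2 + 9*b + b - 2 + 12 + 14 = -4*b^2 + 10*b + 24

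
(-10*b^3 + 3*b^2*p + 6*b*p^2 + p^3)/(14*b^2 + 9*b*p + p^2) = (-5*b^2 + 4*b*p + p^2)/(7*b + p)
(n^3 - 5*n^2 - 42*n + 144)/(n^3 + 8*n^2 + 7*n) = (n^3 - 5*n^2 - 42*n + 144)/(n*(n^2 + 8*n + 7))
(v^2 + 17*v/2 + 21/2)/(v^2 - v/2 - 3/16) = 8*(2*v^2 + 17*v + 21)/(16*v^2 - 8*v - 3)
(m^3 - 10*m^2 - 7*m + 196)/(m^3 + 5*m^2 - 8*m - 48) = (m^2 - 14*m + 49)/(m^2 + m - 12)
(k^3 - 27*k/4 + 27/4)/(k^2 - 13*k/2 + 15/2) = (2*k^2 + 3*k - 9)/(2*(k - 5))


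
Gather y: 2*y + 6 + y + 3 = 3*y + 9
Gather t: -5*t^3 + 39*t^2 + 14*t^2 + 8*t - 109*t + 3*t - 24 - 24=-5*t^3 + 53*t^2 - 98*t - 48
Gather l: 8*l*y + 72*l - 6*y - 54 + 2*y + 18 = l*(8*y + 72) - 4*y - 36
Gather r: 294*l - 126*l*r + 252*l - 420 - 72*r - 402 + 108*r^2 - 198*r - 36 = 546*l + 108*r^2 + r*(-126*l - 270) - 858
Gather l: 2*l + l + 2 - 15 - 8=3*l - 21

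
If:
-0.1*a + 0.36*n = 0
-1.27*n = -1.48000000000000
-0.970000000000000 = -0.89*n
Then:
No Solution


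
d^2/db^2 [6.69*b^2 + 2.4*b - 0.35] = 13.3800000000000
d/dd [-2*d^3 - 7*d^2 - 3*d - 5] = -6*d^2 - 14*d - 3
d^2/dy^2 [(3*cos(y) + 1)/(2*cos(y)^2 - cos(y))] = (-22*sin(y)^4/cos(y)^3 + 12*sin(y)^2 + 18 - 21/cos(y) - 12/cos(y)^2 + 24/cos(y)^3)/(2*cos(y) - 1)^3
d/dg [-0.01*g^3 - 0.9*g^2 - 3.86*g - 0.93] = -0.03*g^2 - 1.8*g - 3.86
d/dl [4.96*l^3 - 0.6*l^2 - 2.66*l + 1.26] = 14.88*l^2 - 1.2*l - 2.66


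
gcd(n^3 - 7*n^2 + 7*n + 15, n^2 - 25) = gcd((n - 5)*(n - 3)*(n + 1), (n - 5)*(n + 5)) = n - 5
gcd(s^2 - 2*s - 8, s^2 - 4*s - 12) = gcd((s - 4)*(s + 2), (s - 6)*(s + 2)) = s + 2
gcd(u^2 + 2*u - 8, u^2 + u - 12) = u + 4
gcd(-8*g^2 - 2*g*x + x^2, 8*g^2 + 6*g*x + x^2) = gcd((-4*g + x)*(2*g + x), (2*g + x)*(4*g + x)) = 2*g + x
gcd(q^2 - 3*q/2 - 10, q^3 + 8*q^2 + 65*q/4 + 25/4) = q + 5/2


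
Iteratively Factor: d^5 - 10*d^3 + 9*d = (d)*(d^4 - 10*d^2 + 9) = d*(d - 1)*(d^3 + d^2 - 9*d - 9) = d*(d - 3)*(d - 1)*(d^2 + 4*d + 3) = d*(d - 3)*(d - 1)*(d + 1)*(d + 3)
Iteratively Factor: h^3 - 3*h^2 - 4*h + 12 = (h - 3)*(h^2 - 4) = (h - 3)*(h + 2)*(h - 2)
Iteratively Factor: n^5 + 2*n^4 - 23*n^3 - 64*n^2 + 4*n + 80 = (n - 1)*(n^4 + 3*n^3 - 20*n^2 - 84*n - 80) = (n - 1)*(n + 2)*(n^3 + n^2 - 22*n - 40) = (n - 1)*(n + 2)*(n + 4)*(n^2 - 3*n - 10) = (n - 5)*(n - 1)*(n + 2)*(n + 4)*(n + 2)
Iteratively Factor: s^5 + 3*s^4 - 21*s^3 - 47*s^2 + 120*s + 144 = (s + 4)*(s^4 - s^3 - 17*s^2 + 21*s + 36) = (s - 3)*(s + 4)*(s^3 + 2*s^2 - 11*s - 12) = (s - 3)*(s + 1)*(s + 4)*(s^2 + s - 12) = (s - 3)^2*(s + 1)*(s + 4)*(s + 4)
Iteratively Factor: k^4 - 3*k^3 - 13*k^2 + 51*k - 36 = (k - 3)*(k^3 - 13*k + 12) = (k - 3)*(k - 1)*(k^2 + k - 12) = (k - 3)*(k - 1)*(k + 4)*(k - 3)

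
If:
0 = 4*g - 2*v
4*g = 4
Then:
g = 1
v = 2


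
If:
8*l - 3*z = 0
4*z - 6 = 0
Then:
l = 9/16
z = 3/2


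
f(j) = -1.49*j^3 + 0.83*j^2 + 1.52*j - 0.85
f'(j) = -4.47*j^2 + 1.66*j + 1.52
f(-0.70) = -1.00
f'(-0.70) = -1.83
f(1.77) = -3.82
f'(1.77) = -9.55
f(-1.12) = 0.58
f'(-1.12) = -5.95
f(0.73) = 0.12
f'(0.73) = 0.35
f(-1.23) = 1.31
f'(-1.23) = -7.28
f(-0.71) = -0.98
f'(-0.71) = -1.91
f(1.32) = -0.82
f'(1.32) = -4.08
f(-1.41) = 2.83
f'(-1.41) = -9.71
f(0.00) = -0.85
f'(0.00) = 1.52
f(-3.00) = 42.29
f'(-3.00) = -43.69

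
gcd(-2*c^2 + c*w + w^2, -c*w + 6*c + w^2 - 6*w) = -c + w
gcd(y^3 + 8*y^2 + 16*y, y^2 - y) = y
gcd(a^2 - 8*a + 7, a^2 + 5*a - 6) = a - 1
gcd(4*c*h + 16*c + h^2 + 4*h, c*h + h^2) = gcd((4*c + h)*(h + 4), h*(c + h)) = 1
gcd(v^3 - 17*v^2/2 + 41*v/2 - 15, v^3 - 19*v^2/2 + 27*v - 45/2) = v^2 - 13*v/2 + 15/2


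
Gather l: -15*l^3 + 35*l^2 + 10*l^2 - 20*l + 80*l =-15*l^3 + 45*l^2 + 60*l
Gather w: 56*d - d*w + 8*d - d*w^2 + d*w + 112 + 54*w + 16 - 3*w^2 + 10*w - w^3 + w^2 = 64*d - w^3 + w^2*(-d - 2) + 64*w + 128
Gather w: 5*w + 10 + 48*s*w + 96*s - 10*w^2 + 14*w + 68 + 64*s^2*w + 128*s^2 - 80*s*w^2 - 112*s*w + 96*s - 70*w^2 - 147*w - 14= 128*s^2 + 192*s + w^2*(-80*s - 80) + w*(64*s^2 - 64*s - 128) + 64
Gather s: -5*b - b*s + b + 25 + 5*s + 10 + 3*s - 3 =-4*b + s*(8 - b) + 32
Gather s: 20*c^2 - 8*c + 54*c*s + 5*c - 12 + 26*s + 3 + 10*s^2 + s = 20*c^2 - 3*c + 10*s^2 + s*(54*c + 27) - 9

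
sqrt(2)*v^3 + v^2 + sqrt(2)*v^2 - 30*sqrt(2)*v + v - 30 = (v - 5)*(v + 6)*(sqrt(2)*v + 1)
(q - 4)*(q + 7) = q^2 + 3*q - 28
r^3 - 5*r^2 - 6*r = r*(r - 6)*(r + 1)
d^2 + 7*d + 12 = (d + 3)*(d + 4)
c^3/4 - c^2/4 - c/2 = c*(c/4 + 1/4)*(c - 2)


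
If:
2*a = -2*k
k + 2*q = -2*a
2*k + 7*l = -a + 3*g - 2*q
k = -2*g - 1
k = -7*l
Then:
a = 3/5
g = -1/5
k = -3/5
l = 3/35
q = -3/10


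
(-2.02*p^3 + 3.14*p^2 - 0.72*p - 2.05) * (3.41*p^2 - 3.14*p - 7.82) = -6.8882*p^5 + 17.0502*p^4 + 3.4816*p^3 - 29.2845*p^2 + 12.0674*p + 16.031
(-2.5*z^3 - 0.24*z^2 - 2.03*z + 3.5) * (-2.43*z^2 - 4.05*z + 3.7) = 6.075*z^5 + 10.7082*z^4 - 3.3451*z^3 - 1.1715*z^2 - 21.686*z + 12.95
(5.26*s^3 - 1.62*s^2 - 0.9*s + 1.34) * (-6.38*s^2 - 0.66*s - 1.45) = -33.5588*s^5 + 6.864*s^4 - 0.815799999999999*s^3 - 5.6062*s^2 + 0.4206*s - 1.943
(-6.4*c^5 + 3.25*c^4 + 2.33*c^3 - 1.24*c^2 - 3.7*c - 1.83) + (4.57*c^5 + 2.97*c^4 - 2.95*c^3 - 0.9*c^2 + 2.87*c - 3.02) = -1.83*c^5 + 6.22*c^4 - 0.62*c^3 - 2.14*c^2 - 0.83*c - 4.85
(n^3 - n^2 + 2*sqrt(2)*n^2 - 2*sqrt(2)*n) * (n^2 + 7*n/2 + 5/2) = n^5 + 5*n^4/2 + 2*sqrt(2)*n^4 - n^3 + 5*sqrt(2)*n^3 - 2*sqrt(2)*n^2 - 5*n^2/2 - 5*sqrt(2)*n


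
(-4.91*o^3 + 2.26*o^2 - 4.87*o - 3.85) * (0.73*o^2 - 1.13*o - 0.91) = -3.5843*o^5 + 7.1981*o^4 - 1.6408*o^3 + 0.636*o^2 + 8.7822*o + 3.5035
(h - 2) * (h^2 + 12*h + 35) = h^3 + 10*h^2 + 11*h - 70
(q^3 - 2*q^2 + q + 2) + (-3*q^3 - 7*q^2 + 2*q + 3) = -2*q^3 - 9*q^2 + 3*q + 5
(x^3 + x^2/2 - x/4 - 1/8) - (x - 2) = x^3 + x^2/2 - 5*x/4 + 15/8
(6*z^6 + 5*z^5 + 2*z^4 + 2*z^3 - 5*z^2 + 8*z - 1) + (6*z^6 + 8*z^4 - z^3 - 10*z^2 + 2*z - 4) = 12*z^6 + 5*z^5 + 10*z^4 + z^3 - 15*z^2 + 10*z - 5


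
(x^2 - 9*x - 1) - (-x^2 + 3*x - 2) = 2*x^2 - 12*x + 1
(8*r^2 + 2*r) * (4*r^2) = 32*r^4 + 8*r^3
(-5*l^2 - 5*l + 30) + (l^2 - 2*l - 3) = -4*l^2 - 7*l + 27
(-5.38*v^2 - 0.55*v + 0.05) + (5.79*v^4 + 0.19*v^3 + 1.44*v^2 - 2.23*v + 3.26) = 5.79*v^4 + 0.19*v^3 - 3.94*v^2 - 2.78*v + 3.31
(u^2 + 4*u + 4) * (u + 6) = u^3 + 10*u^2 + 28*u + 24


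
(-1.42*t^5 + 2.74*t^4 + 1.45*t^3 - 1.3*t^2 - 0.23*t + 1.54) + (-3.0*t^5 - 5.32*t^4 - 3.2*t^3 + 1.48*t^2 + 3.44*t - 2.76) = -4.42*t^5 - 2.58*t^4 - 1.75*t^3 + 0.18*t^2 + 3.21*t - 1.22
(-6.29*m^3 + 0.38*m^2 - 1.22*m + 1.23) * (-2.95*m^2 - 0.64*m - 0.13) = 18.5555*m^5 + 2.9046*m^4 + 4.1735*m^3 - 2.8971*m^2 - 0.6286*m - 0.1599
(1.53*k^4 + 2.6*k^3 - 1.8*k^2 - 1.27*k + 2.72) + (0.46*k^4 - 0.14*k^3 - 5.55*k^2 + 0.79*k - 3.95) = 1.99*k^4 + 2.46*k^3 - 7.35*k^2 - 0.48*k - 1.23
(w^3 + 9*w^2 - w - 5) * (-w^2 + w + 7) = -w^5 - 8*w^4 + 17*w^3 + 67*w^2 - 12*w - 35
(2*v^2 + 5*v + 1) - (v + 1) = 2*v^2 + 4*v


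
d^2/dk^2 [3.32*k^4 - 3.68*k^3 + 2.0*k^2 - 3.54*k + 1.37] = 39.84*k^2 - 22.08*k + 4.0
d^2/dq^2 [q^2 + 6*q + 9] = 2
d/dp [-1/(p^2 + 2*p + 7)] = 2*(p + 1)/(p^2 + 2*p + 7)^2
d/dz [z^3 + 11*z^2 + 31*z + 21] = 3*z^2 + 22*z + 31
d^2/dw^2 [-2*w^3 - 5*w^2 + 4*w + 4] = -12*w - 10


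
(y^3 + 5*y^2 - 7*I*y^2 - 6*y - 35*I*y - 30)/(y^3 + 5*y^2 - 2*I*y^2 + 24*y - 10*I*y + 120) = (y - I)/(y + 4*I)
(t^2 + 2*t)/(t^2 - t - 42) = t*(t + 2)/(t^2 - t - 42)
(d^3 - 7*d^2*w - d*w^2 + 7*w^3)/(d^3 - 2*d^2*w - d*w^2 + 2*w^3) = (-d + 7*w)/(-d + 2*w)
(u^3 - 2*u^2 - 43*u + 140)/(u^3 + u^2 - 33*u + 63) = (u^2 - 9*u + 20)/(u^2 - 6*u + 9)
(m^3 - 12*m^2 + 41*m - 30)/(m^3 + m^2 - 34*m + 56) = (m^3 - 12*m^2 + 41*m - 30)/(m^3 + m^2 - 34*m + 56)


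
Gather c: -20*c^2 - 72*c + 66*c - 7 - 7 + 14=-20*c^2 - 6*c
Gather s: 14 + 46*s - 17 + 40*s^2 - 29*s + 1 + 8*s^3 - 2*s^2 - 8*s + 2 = 8*s^3 + 38*s^2 + 9*s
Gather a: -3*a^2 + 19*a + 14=-3*a^2 + 19*a + 14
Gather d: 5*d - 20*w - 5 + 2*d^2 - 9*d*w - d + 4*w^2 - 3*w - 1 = 2*d^2 + d*(4 - 9*w) + 4*w^2 - 23*w - 6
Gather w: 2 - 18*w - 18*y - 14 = -18*w - 18*y - 12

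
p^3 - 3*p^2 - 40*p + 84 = (p - 7)*(p - 2)*(p + 6)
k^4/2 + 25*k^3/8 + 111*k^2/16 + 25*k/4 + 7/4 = (k/2 + 1)*(k + 1/2)*(k + 7/4)*(k + 2)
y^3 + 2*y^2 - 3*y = y*(y - 1)*(y + 3)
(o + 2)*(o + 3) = o^2 + 5*o + 6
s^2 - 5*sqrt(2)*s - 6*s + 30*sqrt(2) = (s - 6)*(s - 5*sqrt(2))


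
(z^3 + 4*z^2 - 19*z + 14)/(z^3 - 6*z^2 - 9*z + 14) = (z^2 + 5*z - 14)/(z^2 - 5*z - 14)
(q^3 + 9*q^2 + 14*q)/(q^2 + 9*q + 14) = q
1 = 1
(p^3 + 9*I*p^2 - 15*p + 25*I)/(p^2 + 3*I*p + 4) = (p^2 + 10*I*p - 25)/(p + 4*I)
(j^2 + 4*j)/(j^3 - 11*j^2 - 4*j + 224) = j/(j^2 - 15*j + 56)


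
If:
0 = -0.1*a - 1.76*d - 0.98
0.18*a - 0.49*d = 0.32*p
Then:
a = 1.5396391470749*p - 1.31273920174959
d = -0.0874794969928923*p - 0.482230727173319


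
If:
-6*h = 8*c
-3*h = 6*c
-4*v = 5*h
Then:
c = 0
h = 0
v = 0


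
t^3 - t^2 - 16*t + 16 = (t - 4)*(t - 1)*(t + 4)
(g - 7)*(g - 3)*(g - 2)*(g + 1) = g^4 - 11*g^3 + 29*g^2 - g - 42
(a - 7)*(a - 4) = a^2 - 11*a + 28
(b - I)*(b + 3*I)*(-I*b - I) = -I*b^3 + 2*b^2 - I*b^2 + 2*b - 3*I*b - 3*I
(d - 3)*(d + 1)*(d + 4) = d^3 + 2*d^2 - 11*d - 12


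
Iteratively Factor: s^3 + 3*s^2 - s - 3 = (s - 1)*(s^2 + 4*s + 3) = (s - 1)*(s + 1)*(s + 3)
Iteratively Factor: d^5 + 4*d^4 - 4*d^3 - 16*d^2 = (d)*(d^4 + 4*d^3 - 4*d^2 - 16*d) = d^2*(d^3 + 4*d^2 - 4*d - 16) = d^2*(d - 2)*(d^2 + 6*d + 8) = d^2*(d - 2)*(d + 4)*(d + 2)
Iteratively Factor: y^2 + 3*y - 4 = (y + 4)*(y - 1)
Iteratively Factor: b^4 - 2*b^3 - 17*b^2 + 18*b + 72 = (b - 4)*(b^3 + 2*b^2 - 9*b - 18) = (b - 4)*(b + 3)*(b^2 - b - 6) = (b - 4)*(b + 2)*(b + 3)*(b - 3)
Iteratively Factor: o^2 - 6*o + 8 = (o - 2)*(o - 4)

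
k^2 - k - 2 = (k - 2)*(k + 1)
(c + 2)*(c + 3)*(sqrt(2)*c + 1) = sqrt(2)*c^3 + c^2 + 5*sqrt(2)*c^2 + 5*c + 6*sqrt(2)*c + 6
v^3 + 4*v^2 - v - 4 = (v - 1)*(v + 1)*(v + 4)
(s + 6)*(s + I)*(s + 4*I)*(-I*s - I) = -I*s^4 + 5*s^3 - 7*I*s^3 + 35*s^2 - 2*I*s^2 + 30*s + 28*I*s + 24*I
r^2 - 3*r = r*(r - 3)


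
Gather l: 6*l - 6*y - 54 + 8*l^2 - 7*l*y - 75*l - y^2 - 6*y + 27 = 8*l^2 + l*(-7*y - 69) - y^2 - 12*y - 27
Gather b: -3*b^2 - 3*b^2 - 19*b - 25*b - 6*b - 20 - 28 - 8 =-6*b^2 - 50*b - 56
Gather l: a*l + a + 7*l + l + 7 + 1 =a + l*(a + 8) + 8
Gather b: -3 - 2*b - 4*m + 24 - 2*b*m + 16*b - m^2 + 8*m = b*(14 - 2*m) - m^2 + 4*m + 21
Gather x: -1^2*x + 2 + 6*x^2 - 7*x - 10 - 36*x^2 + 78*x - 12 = -30*x^2 + 70*x - 20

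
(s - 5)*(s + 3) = s^2 - 2*s - 15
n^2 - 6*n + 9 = (n - 3)^2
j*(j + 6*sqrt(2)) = j^2 + 6*sqrt(2)*j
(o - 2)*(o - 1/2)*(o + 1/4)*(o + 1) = o^4 - 5*o^3/4 - 15*o^2/8 + 5*o/8 + 1/4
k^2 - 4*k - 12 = (k - 6)*(k + 2)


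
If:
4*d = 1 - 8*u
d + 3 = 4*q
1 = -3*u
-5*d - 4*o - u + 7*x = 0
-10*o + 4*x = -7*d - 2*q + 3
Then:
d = 11/12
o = 437/432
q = 47/48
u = -1/3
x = 32/27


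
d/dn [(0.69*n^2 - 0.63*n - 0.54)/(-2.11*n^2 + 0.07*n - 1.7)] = (-1.281*n^2 - 4.6248*n + 1.1088)/(4.4521*n^4 - 0.2954*n^3 + 7.1789*n^2 - 0.238*n + 2.89)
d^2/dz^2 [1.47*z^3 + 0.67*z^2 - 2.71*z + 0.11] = 8.82*z + 1.34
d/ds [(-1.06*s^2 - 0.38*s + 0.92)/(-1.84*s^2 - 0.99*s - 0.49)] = (0.3502*s^2 + 4.4244*s + 1.097)/(3.3856*s^4 + 3.6432*s^3 + 2.7833*s^2 + 0.9702*s + 0.2401)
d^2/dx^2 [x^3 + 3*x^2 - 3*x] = 6*x + 6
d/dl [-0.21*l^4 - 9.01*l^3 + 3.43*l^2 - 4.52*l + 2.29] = -0.84*l^3 - 27.03*l^2 + 6.86*l - 4.52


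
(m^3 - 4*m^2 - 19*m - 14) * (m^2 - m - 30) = m^5 - 5*m^4 - 45*m^3 + 125*m^2 + 584*m + 420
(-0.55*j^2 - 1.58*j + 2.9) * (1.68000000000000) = -0.924*j^2 - 2.6544*j + 4.872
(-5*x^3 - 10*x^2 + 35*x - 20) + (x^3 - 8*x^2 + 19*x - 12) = -4*x^3 - 18*x^2 + 54*x - 32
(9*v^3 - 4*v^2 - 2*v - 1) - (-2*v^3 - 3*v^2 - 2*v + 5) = 11*v^3 - v^2 - 6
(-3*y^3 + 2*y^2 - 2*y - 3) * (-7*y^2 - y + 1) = 21*y^5 - 11*y^4 + 9*y^3 + 25*y^2 + y - 3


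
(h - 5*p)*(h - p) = h^2 - 6*h*p + 5*p^2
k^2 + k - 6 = (k - 2)*(k + 3)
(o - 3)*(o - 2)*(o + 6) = o^3 + o^2 - 24*o + 36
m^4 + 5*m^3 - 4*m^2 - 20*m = m*(m - 2)*(m + 2)*(m + 5)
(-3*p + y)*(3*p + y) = -9*p^2 + y^2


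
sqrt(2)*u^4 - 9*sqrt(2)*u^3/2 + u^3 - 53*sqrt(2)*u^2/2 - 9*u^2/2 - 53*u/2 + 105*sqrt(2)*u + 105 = (u - 6)*(u - 7/2)*(u + 5)*(sqrt(2)*u + 1)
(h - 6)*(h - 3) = h^2 - 9*h + 18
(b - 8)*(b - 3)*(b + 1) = b^3 - 10*b^2 + 13*b + 24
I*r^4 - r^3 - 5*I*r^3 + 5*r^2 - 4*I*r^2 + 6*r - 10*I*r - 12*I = (r - 6)*(r - I)*(r + 2*I)*(I*r + I)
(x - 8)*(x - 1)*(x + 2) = x^3 - 7*x^2 - 10*x + 16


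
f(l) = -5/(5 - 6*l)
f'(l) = -30/(5 - 6*l)^2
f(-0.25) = -0.77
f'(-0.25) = -0.71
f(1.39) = 1.50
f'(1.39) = -2.69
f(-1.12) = -0.43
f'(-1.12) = -0.22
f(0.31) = -1.59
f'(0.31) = -3.04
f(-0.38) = -0.69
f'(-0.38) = -0.57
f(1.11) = 3.01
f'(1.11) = -10.89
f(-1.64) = -0.34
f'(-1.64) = -0.14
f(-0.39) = -0.68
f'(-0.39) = -0.56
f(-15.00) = -0.05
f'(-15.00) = 0.00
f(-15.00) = -0.05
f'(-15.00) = 0.00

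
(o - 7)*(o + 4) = o^2 - 3*o - 28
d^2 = d^2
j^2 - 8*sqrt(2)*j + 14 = (j - 7*sqrt(2))*(j - sqrt(2))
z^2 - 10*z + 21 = (z - 7)*(z - 3)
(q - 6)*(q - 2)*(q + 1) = q^3 - 7*q^2 + 4*q + 12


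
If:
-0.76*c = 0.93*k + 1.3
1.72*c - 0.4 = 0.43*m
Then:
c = 0.25*m + 0.232558139534884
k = -0.204301075268817*m - 1.58789697424356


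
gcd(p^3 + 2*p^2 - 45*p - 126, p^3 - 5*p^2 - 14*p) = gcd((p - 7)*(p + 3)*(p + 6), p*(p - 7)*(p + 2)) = p - 7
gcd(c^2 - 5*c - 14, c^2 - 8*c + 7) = c - 7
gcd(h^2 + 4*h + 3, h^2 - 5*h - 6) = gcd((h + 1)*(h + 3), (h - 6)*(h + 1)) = h + 1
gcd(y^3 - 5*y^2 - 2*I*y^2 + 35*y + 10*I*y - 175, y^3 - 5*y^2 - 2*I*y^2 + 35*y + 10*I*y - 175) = y^3 + y^2*(-5 - 2*I) + y*(35 + 10*I) - 175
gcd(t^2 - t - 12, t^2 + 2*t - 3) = t + 3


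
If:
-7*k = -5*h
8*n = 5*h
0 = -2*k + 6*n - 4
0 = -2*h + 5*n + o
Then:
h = 112/65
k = 16/13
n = 14/13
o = -126/65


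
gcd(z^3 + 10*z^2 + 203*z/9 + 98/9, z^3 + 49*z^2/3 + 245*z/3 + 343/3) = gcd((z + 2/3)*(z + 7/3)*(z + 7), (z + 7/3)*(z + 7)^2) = z^2 + 28*z/3 + 49/3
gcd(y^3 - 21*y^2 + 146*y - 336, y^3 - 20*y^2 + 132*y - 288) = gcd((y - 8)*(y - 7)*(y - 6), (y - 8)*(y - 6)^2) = y^2 - 14*y + 48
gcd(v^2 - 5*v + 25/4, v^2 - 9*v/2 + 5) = v - 5/2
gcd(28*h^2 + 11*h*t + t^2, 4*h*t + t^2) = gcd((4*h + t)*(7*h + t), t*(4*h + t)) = 4*h + t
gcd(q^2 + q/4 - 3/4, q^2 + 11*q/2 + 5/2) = 1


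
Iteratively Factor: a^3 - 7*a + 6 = (a - 2)*(a^2 + 2*a - 3) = (a - 2)*(a + 3)*(a - 1)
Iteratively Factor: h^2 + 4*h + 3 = (h + 3)*(h + 1)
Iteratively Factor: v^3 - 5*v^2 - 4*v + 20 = (v - 2)*(v^2 - 3*v - 10) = (v - 5)*(v - 2)*(v + 2)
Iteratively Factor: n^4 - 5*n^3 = (n)*(n^3 - 5*n^2) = n^2*(n^2 - 5*n) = n^3*(n - 5)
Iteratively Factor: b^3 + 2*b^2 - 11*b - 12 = (b - 3)*(b^2 + 5*b + 4) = (b - 3)*(b + 1)*(b + 4)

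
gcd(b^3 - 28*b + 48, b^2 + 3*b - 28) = b - 4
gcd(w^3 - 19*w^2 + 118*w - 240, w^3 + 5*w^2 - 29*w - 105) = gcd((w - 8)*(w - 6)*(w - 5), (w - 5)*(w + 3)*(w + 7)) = w - 5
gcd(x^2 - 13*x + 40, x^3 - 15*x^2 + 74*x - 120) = x - 5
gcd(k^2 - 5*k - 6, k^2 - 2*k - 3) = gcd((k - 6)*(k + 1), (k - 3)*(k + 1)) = k + 1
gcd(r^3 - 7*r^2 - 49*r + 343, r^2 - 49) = r^2 - 49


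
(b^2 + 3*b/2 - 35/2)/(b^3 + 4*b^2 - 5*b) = (b - 7/2)/(b*(b - 1))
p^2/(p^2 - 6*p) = p/(p - 6)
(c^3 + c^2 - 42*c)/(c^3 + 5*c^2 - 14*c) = (c - 6)/(c - 2)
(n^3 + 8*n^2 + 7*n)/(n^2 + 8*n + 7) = n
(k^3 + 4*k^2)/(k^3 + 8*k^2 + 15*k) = k*(k + 4)/(k^2 + 8*k + 15)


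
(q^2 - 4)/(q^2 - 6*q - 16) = (q - 2)/(q - 8)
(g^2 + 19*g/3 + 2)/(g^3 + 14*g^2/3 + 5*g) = (3*g^2 + 19*g + 6)/(g*(3*g^2 + 14*g + 15))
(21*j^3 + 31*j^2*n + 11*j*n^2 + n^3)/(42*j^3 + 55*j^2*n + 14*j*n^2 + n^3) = (3*j + n)/(6*j + n)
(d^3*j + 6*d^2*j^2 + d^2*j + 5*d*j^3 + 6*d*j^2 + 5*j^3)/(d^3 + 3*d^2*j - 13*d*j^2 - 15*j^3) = j*(d + 1)/(d - 3*j)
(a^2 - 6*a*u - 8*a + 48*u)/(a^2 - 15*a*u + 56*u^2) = (a^2 - 6*a*u - 8*a + 48*u)/(a^2 - 15*a*u + 56*u^2)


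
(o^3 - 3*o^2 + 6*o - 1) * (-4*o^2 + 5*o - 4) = -4*o^5 + 17*o^4 - 43*o^3 + 46*o^2 - 29*o + 4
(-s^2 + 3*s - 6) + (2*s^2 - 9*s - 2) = s^2 - 6*s - 8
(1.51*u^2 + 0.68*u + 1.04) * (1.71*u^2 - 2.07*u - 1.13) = 2.5821*u^4 - 1.9629*u^3 - 1.3355*u^2 - 2.9212*u - 1.1752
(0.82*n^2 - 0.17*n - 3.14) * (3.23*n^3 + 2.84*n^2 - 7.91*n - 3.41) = 2.6486*n^5 + 1.7797*n^4 - 17.1112*n^3 - 10.3691*n^2 + 25.4171*n + 10.7074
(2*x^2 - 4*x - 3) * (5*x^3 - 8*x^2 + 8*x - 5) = 10*x^5 - 36*x^4 + 33*x^3 - 18*x^2 - 4*x + 15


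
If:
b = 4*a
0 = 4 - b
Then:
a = 1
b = 4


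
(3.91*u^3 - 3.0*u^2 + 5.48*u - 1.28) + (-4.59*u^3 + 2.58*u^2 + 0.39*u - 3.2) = -0.68*u^3 - 0.42*u^2 + 5.87*u - 4.48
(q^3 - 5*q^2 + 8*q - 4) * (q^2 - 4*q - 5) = q^5 - 9*q^4 + 23*q^3 - 11*q^2 - 24*q + 20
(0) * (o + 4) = 0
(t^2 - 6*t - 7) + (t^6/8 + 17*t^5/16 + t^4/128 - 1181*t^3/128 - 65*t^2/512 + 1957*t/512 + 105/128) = t^6/8 + 17*t^5/16 + t^4/128 - 1181*t^3/128 + 447*t^2/512 - 1115*t/512 - 791/128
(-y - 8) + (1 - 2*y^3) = -2*y^3 - y - 7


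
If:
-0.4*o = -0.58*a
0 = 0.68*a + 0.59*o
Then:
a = 0.00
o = 0.00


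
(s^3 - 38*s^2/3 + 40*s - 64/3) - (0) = s^3 - 38*s^2/3 + 40*s - 64/3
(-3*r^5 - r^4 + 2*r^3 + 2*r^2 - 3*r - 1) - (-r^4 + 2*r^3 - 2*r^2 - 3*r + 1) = -3*r^5 + 4*r^2 - 2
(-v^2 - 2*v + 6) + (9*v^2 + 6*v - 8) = 8*v^2 + 4*v - 2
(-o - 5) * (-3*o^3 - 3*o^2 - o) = 3*o^4 + 18*o^3 + 16*o^2 + 5*o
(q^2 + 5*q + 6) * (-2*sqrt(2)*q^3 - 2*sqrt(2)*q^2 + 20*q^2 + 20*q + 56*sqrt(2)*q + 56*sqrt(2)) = -2*sqrt(2)*q^5 - 12*sqrt(2)*q^4 + 20*q^4 + 34*sqrt(2)*q^3 + 120*q^3 + 220*q^2 + 324*sqrt(2)*q^2 + 120*q + 616*sqrt(2)*q + 336*sqrt(2)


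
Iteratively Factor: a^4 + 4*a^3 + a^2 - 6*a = (a + 2)*(a^3 + 2*a^2 - 3*a) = (a + 2)*(a + 3)*(a^2 - a) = a*(a + 2)*(a + 3)*(a - 1)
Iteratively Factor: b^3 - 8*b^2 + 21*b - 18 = (b - 3)*(b^2 - 5*b + 6) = (b - 3)*(b - 2)*(b - 3)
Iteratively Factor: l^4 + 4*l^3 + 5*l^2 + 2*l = (l + 1)*(l^3 + 3*l^2 + 2*l) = (l + 1)^2*(l^2 + 2*l) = (l + 1)^2*(l + 2)*(l)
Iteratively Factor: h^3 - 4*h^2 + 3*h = (h)*(h^2 - 4*h + 3) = h*(h - 1)*(h - 3)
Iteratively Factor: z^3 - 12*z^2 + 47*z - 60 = (z - 4)*(z^2 - 8*z + 15) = (z - 4)*(z - 3)*(z - 5)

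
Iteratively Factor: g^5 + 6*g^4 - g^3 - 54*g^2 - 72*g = (g - 3)*(g^4 + 9*g^3 + 26*g^2 + 24*g) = (g - 3)*(g + 4)*(g^3 + 5*g^2 + 6*g) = g*(g - 3)*(g + 4)*(g^2 + 5*g + 6) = g*(g - 3)*(g + 2)*(g + 4)*(g + 3)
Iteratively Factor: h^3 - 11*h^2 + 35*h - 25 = (h - 5)*(h^2 - 6*h + 5) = (h - 5)*(h - 1)*(h - 5)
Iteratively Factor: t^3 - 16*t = (t + 4)*(t^2 - 4*t) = t*(t + 4)*(t - 4)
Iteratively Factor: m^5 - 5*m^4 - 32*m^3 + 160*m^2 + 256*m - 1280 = (m + 4)*(m^4 - 9*m^3 + 4*m^2 + 144*m - 320) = (m - 5)*(m + 4)*(m^3 - 4*m^2 - 16*m + 64) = (m - 5)*(m - 4)*(m + 4)*(m^2 - 16) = (m - 5)*(m - 4)^2*(m + 4)*(m + 4)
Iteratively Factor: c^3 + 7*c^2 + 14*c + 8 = (c + 2)*(c^2 + 5*c + 4) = (c + 1)*(c + 2)*(c + 4)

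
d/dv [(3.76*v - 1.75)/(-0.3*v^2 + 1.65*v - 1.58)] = (1.128*v^2 - 1.05*v - 3.0533)/(0.09*v^4 - 0.99*v^3 + 3.6705*v^2 - 5.214*v + 2.4964)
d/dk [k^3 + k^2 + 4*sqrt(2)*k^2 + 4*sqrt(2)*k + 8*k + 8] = 3*k^2 + 2*k + 8*sqrt(2)*k + 4*sqrt(2) + 8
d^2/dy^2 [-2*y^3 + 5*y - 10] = -12*y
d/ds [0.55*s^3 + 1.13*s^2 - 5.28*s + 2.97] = 1.65*s^2 + 2.26*s - 5.28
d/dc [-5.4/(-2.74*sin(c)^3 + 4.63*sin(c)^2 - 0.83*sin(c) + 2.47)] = (-44.388*sin(c)^2 + 50.004*sin(c) - 4.482)*cos(c)/(2.74*sin(c)^3 - 4.63*sin(c)^2 + 0.83*sin(c) - 2.47)^2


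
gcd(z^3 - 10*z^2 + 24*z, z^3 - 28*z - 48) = z - 6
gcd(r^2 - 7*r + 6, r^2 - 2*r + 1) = r - 1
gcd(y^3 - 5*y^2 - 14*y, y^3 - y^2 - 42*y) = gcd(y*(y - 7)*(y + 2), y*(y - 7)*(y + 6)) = y^2 - 7*y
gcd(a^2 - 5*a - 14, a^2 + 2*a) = a + 2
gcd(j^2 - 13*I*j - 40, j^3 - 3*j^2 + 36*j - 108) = 1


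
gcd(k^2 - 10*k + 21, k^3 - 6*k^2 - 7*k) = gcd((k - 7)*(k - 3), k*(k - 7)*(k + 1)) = k - 7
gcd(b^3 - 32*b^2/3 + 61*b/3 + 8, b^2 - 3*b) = b - 3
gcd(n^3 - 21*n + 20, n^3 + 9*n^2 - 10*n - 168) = n - 4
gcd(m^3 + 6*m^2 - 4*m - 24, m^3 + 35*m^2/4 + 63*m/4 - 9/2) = m + 6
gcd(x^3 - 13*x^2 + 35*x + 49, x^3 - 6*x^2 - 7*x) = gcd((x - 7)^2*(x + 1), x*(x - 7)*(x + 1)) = x^2 - 6*x - 7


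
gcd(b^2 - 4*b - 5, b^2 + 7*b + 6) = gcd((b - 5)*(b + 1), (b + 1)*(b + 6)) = b + 1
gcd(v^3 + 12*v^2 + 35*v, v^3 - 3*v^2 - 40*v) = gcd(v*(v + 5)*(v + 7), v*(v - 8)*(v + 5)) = v^2 + 5*v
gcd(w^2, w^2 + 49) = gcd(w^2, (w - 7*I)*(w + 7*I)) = 1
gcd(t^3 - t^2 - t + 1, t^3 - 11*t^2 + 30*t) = 1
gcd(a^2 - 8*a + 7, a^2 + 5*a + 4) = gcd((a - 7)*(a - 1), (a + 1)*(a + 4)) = 1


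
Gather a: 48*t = 48*t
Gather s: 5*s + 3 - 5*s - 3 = 0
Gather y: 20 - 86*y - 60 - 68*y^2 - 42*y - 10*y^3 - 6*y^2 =-10*y^3 - 74*y^2 - 128*y - 40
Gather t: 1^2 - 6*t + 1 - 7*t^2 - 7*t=-7*t^2 - 13*t + 2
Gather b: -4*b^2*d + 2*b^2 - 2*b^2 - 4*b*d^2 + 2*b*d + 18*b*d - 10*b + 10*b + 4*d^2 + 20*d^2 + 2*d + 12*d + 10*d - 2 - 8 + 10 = -4*b^2*d + b*(-4*d^2 + 20*d) + 24*d^2 + 24*d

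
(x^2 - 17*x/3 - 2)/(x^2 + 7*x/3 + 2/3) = (x - 6)/(x + 2)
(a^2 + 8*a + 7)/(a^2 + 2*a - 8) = (a^2 + 8*a + 7)/(a^2 + 2*a - 8)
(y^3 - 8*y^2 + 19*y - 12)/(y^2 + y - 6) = (y^3 - 8*y^2 + 19*y - 12)/(y^2 + y - 6)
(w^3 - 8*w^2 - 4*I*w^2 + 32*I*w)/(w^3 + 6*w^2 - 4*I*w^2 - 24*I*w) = (w - 8)/(w + 6)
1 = 1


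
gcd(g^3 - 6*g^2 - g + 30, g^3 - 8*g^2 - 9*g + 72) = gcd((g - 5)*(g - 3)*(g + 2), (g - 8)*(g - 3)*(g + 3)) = g - 3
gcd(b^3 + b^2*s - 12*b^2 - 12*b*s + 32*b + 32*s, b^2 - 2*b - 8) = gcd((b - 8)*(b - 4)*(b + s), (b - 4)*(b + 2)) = b - 4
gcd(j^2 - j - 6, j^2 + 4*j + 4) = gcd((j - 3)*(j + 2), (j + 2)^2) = j + 2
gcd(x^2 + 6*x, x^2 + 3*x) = x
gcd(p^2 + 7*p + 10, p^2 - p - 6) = p + 2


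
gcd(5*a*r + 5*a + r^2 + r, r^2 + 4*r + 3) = r + 1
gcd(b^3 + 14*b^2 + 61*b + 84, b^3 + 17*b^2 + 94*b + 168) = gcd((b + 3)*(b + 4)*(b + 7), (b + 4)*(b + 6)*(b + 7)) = b^2 + 11*b + 28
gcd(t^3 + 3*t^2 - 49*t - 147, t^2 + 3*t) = t + 3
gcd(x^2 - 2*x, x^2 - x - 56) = 1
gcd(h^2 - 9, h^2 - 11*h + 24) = h - 3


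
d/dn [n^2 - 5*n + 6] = 2*n - 5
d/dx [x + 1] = 1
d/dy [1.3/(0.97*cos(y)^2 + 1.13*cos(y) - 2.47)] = (2.522*cos(y) + 1.469)*sin(y)/(0.97*cos(y)^2 + 1.13*cos(y) - 2.47)^2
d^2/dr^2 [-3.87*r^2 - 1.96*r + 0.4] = -7.74000000000000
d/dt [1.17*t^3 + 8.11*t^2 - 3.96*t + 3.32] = 3.51*t^2 + 16.22*t - 3.96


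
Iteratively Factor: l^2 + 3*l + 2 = (l + 1)*(l + 2)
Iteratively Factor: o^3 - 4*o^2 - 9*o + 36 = (o - 3)*(o^2 - o - 12) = (o - 3)*(o + 3)*(o - 4)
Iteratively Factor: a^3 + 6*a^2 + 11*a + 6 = (a + 1)*(a^2 + 5*a + 6) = (a + 1)*(a + 2)*(a + 3)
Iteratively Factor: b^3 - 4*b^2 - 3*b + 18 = (b - 3)*(b^2 - b - 6) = (b - 3)^2*(b + 2)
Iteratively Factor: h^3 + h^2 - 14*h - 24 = (h + 3)*(h^2 - 2*h - 8) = (h - 4)*(h + 3)*(h + 2)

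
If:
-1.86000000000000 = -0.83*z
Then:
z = 2.24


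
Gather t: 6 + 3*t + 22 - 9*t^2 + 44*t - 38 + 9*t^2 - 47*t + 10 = 0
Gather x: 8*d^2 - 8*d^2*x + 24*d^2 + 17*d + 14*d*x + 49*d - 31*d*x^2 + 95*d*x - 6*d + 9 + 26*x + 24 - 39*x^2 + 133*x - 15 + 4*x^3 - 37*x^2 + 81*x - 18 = 32*d^2 + 60*d + 4*x^3 + x^2*(-31*d - 76) + x*(-8*d^2 + 109*d + 240)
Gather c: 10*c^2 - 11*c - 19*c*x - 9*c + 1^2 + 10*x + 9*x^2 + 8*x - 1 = 10*c^2 + c*(-19*x - 20) + 9*x^2 + 18*x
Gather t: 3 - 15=-12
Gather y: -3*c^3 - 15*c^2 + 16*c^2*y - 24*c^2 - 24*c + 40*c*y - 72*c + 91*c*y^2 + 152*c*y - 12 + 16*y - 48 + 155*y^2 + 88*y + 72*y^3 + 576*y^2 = -3*c^3 - 39*c^2 - 96*c + 72*y^3 + y^2*(91*c + 731) + y*(16*c^2 + 192*c + 104) - 60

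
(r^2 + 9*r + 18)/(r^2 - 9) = (r + 6)/(r - 3)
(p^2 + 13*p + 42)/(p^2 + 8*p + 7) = (p + 6)/(p + 1)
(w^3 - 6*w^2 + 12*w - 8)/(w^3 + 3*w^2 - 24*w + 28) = (w - 2)/(w + 7)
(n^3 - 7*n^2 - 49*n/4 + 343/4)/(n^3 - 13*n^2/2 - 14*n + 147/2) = (n - 7/2)/(n - 3)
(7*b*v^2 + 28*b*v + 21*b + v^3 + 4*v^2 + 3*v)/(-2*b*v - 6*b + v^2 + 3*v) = (7*b*v + 7*b + v^2 + v)/(-2*b + v)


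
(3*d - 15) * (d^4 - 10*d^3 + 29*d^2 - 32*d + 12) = 3*d^5 - 45*d^4 + 237*d^3 - 531*d^2 + 516*d - 180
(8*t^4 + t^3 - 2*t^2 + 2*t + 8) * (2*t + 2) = 16*t^5 + 18*t^4 - 2*t^3 + 20*t + 16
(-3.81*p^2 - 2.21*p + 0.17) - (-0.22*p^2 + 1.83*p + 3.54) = -3.59*p^2 - 4.04*p - 3.37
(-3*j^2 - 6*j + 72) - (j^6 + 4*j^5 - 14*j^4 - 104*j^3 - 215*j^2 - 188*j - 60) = -j^6 - 4*j^5 + 14*j^4 + 104*j^3 + 212*j^2 + 182*j + 132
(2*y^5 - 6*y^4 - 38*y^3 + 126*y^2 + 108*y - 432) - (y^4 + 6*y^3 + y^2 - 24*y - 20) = 2*y^5 - 7*y^4 - 44*y^3 + 125*y^2 + 132*y - 412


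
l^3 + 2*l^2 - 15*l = l*(l - 3)*(l + 5)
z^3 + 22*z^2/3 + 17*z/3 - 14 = (z - 1)*(z + 7/3)*(z + 6)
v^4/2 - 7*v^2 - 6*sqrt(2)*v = v*(v/2 + sqrt(2)/2)*(v - 3*sqrt(2))*(v + 2*sqrt(2))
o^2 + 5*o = o*(o + 5)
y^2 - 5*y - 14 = (y - 7)*(y + 2)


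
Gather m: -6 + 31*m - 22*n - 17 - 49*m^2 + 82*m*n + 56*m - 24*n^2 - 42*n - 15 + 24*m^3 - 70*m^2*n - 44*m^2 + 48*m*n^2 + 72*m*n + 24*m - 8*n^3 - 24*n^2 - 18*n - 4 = 24*m^3 + m^2*(-70*n - 93) + m*(48*n^2 + 154*n + 111) - 8*n^3 - 48*n^2 - 82*n - 42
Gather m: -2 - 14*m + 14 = 12 - 14*m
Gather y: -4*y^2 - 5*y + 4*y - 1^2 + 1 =-4*y^2 - y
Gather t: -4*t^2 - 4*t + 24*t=-4*t^2 + 20*t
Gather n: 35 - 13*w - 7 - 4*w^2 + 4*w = -4*w^2 - 9*w + 28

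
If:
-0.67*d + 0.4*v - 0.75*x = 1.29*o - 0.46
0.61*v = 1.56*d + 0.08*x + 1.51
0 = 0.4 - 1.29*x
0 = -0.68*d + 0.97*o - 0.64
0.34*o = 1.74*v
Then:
No Solution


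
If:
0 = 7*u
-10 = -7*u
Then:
No Solution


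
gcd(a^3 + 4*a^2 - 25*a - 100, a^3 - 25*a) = a^2 - 25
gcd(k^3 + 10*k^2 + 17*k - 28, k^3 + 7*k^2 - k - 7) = k^2 + 6*k - 7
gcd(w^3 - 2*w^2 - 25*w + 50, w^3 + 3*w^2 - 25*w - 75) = w^2 - 25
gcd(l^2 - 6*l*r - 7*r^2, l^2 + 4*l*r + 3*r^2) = l + r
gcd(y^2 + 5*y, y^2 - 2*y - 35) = y + 5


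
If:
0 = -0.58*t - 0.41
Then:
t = -0.71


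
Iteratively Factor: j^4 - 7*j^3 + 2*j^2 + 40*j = (j - 5)*(j^3 - 2*j^2 - 8*j) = j*(j - 5)*(j^2 - 2*j - 8) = j*(j - 5)*(j - 4)*(j + 2)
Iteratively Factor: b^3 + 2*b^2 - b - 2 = (b + 1)*(b^2 + b - 2) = (b + 1)*(b + 2)*(b - 1)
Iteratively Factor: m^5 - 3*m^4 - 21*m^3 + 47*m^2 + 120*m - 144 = (m - 1)*(m^4 - 2*m^3 - 23*m^2 + 24*m + 144) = (m - 4)*(m - 1)*(m^3 + 2*m^2 - 15*m - 36) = (m - 4)*(m - 1)*(m + 3)*(m^2 - m - 12) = (m - 4)^2*(m - 1)*(m + 3)*(m + 3)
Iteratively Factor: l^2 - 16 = (l + 4)*(l - 4)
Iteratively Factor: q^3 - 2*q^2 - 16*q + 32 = (q + 4)*(q^2 - 6*q + 8) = (q - 4)*(q + 4)*(q - 2)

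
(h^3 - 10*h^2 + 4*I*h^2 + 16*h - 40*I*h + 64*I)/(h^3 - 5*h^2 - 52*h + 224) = (h^2 + h*(-2 + 4*I) - 8*I)/(h^2 + 3*h - 28)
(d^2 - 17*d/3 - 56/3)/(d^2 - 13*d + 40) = (d + 7/3)/(d - 5)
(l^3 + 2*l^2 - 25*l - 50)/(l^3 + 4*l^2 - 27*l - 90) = (l^2 + 7*l + 10)/(l^2 + 9*l + 18)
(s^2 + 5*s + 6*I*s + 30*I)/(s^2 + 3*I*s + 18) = (s + 5)/(s - 3*I)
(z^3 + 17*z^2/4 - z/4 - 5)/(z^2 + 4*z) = z + 1/4 - 5/(4*z)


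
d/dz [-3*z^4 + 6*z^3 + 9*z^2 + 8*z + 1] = -12*z^3 + 18*z^2 + 18*z + 8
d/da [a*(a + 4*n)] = 2*a + 4*n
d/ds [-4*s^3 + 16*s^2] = 4*s*(8 - 3*s)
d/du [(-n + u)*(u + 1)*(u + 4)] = -2*n*u - 5*n + 3*u^2 + 10*u + 4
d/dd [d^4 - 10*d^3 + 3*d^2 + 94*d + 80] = 4*d^3 - 30*d^2 + 6*d + 94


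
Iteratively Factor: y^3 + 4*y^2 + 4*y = (y)*(y^2 + 4*y + 4) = y*(y + 2)*(y + 2)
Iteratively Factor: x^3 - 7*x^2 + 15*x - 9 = (x - 3)*(x^2 - 4*x + 3) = (x - 3)^2*(x - 1)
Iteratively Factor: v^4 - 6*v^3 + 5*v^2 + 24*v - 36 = (v - 2)*(v^3 - 4*v^2 - 3*v + 18) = (v - 2)*(v + 2)*(v^2 - 6*v + 9) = (v - 3)*(v - 2)*(v + 2)*(v - 3)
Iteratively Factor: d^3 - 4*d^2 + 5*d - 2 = (d - 1)*(d^2 - 3*d + 2) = (d - 1)^2*(d - 2)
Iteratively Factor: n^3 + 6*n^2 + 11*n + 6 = (n + 1)*(n^2 + 5*n + 6) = (n + 1)*(n + 3)*(n + 2)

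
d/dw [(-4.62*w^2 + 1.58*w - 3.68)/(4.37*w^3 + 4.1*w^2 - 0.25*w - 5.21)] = (20.1894*w^4 - 13.8092*w^3 + 42.9218*w^2 + 78.3164*w - 9.1518)/(19.0969*w^6 + 35.834*w^5 + 14.625*w^4 - 47.5854*w^3 - 42.6595*w^2 + 2.605*w + 27.1441)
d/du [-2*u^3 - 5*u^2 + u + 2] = -6*u^2 - 10*u + 1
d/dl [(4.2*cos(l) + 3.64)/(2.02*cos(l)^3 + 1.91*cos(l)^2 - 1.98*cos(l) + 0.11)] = (16.968*cos(l)^3 + 30.0804*cos(l)^2 + 13.9048*cos(l) - 7.6692)*sin(l)/(4.0804*cos(l)^6 + 7.7164*cos(l)^5 - 4.3511*cos(l)^4 - 7.1192*cos(l)^3 + 4.3406*cos(l)^2 - 0.4356*cos(l) + 0.0121)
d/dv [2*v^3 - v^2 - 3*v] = 6*v^2 - 2*v - 3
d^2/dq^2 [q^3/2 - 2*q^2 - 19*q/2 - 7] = 3*q - 4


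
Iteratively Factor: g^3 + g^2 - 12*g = (g)*(g^2 + g - 12) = g*(g - 3)*(g + 4)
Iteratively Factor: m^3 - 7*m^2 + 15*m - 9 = (m - 3)*(m^2 - 4*m + 3) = (m - 3)^2*(m - 1)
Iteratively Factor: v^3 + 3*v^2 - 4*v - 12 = (v - 2)*(v^2 + 5*v + 6) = (v - 2)*(v + 3)*(v + 2)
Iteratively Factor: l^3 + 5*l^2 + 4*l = (l + 4)*(l^2 + l) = l*(l + 4)*(l + 1)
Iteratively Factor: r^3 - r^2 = (r)*(r^2 - r) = r^2*(r - 1)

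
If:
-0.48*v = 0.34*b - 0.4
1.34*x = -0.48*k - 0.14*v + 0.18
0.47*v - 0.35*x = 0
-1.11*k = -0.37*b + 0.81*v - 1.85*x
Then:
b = 1.18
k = 0.39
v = -0.00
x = -0.00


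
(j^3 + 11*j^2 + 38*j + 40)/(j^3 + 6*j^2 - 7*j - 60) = (j + 2)/(j - 3)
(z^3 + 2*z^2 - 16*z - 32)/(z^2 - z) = (z^3 + 2*z^2 - 16*z - 32)/(z*(z - 1))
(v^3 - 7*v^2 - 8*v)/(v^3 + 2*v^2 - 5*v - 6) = v*(v - 8)/(v^2 + v - 6)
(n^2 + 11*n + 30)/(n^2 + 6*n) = (n + 5)/n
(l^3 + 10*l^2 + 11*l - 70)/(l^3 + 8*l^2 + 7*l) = (l^2 + 3*l - 10)/(l*(l + 1))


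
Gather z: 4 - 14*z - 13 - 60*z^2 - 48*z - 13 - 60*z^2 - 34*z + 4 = -120*z^2 - 96*z - 18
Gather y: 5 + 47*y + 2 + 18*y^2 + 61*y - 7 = 18*y^2 + 108*y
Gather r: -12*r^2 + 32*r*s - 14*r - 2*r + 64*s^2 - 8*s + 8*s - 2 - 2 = -12*r^2 + r*(32*s - 16) + 64*s^2 - 4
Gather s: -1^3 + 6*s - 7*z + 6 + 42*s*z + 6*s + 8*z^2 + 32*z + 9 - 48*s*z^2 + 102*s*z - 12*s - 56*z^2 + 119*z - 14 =s*(-48*z^2 + 144*z) - 48*z^2 + 144*z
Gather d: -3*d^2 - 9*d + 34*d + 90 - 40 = -3*d^2 + 25*d + 50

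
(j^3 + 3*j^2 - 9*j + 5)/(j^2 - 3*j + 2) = (j^2 + 4*j - 5)/(j - 2)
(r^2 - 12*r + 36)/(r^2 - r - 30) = (r - 6)/(r + 5)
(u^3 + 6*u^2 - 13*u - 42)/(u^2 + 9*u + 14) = u - 3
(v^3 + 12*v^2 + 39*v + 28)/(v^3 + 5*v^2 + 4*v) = (v + 7)/v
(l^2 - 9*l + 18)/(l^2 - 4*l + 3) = (l - 6)/(l - 1)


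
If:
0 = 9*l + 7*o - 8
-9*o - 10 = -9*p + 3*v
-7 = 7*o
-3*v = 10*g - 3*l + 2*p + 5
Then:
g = -11*v/30 - 1/45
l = 5/3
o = -1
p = v/3 + 1/9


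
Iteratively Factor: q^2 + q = (q + 1)*(q)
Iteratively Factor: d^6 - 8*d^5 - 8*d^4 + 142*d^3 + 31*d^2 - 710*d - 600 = (d + 2)*(d^5 - 10*d^4 + 12*d^3 + 118*d^2 - 205*d - 300) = (d - 5)*(d + 2)*(d^4 - 5*d^3 - 13*d^2 + 53*d + 60) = (d - 5)*(d - 4)*(d + 2)*(d^3 - d^2 - 17*d - 15) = (d - 5)*(d - 4)*(d + 1)*(d + 2)*(d^2 - 2*d - 15) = (d - 5)*(d - 4)*(d + 1)*(d + 2)*(d + 3)*(d - 5)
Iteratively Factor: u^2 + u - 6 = (u + 3)*(u - 2)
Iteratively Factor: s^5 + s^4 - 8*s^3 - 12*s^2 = (s + 2)*(s^4 - s^3 - 6*s^2) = (s - 3)*(s + 2)*(s^3 + 2*s^2) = s*(s - 3)*(s + 2)*(s^2 + 2*s) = s^2*(s - 3)*(s + 2)*(s + 2)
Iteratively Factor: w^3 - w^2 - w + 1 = (w + 1)*(w^2 - 2*w + 1) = (w - 1)*(w + 1)*(w - 1)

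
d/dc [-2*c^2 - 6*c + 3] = -4*c - 6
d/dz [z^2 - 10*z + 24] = 2*z - 10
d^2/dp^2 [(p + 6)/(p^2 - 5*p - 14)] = 2*((-3*p - 1)*(-p^2 + 5*p + 14) - (p + 6)*(2*p - 5)^2)/(-p^2 + 5*p + 14)^3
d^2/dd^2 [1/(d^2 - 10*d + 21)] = 2*(-d^2 + 10*d + 4*(d - 5)^2 - 21)/(d^2 - 10*d + 21)^3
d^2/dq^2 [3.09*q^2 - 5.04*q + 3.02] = 6.18000000000000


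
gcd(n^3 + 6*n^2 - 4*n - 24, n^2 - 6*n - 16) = n + 2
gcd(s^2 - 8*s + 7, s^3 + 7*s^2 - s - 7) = s - 1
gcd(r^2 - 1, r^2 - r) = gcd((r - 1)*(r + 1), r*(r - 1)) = r - 1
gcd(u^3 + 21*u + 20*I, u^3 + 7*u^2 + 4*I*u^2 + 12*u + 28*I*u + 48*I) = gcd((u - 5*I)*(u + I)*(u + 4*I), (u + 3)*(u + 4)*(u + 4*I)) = u + 4*I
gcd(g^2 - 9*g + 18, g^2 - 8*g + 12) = g - 6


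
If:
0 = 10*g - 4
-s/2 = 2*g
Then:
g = 2/5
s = -8/5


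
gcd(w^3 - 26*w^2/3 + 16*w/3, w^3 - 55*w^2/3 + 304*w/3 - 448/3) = w - 8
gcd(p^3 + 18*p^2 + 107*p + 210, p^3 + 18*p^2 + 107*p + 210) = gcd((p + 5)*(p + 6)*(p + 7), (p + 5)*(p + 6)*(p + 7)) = p^3 + 18*p^2 + 107*p + 210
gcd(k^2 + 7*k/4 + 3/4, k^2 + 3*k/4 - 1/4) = k + 1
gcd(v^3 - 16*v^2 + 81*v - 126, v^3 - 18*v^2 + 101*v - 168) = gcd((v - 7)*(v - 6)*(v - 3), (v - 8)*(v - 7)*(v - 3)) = v^2 - 10*v + 21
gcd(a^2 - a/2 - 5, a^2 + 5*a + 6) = a + 2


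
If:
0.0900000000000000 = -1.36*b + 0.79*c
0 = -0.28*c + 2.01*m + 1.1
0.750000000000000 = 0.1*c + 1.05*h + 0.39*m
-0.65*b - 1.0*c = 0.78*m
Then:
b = 0.12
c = 0.32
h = 0.87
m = -0.50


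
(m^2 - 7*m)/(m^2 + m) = (m - 7)/(m + 1)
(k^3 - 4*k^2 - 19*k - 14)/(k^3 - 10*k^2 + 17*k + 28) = (k + 2)/(k - 4)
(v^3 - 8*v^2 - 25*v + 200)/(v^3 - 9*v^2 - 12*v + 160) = (v + 5)/(v + 4)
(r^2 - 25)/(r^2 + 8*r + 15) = (r - 5)/(r + 3)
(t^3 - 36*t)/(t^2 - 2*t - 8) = t*(36 - t^2)/(-t^2 + 2*t + 8)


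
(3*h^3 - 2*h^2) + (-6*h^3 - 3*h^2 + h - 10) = -3*h^3 - 5*h^2 + h - 10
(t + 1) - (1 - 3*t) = 4*t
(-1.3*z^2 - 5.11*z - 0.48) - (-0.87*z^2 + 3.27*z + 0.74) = -0.43*z^2 - 8.38*z - 1.22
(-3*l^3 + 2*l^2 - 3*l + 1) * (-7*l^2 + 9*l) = 21*l^5 - 41*l^4 + 39*l^3 - 34*l^2 + 9*l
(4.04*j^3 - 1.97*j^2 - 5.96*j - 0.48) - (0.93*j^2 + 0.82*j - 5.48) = 4.04*j^3 - 2.9*j^2 - 6.78*j + 5.0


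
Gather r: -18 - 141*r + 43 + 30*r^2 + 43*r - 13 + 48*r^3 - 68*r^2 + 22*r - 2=48*r^3 - 38*r^2 - 76*r + 10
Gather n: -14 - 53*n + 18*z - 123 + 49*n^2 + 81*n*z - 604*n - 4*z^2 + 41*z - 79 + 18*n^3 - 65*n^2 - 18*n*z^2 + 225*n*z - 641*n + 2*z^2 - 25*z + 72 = 18*n^3 - 16*n^2 + n*(-18*z^2 + 306*z - 1298) - 2*z^2 + 34*z - 144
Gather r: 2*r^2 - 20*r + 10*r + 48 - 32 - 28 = 2*r^2 - 10*r - 12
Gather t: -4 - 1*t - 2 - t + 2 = -2*t - 4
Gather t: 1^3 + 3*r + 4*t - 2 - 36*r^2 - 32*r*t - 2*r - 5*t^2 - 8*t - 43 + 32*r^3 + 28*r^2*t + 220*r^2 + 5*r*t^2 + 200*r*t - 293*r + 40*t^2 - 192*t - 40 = 32*r^3 + 184*r^2 - 292*r + t^2*(5*r + 35) + t*(28*r^2 + 168*r - 196) - 84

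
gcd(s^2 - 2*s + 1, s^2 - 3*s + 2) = s - 1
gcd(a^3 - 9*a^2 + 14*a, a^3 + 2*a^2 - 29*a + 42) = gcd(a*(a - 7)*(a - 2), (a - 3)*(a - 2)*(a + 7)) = a - 2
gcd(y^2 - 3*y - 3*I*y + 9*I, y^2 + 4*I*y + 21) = y - 3*I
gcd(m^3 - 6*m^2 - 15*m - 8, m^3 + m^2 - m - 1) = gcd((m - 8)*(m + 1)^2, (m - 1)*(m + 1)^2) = m^2 + 2*m + 1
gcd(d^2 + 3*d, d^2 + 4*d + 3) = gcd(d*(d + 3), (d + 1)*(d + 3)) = d + 3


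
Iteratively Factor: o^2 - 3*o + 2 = (o - 1)*(o - 2)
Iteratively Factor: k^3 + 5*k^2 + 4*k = (k + 4)*(k^2 + k) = k*(k + 4)*(k + 1)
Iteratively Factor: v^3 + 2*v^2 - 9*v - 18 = (v + 3)*(v^2 - v - 6) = (v + 2)*(v + 3)*(v - 3)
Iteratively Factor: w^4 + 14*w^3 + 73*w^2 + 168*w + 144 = (w + 4)*(w^3 + 10*w^2 + 33*w + 36) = (w + 3)*(w + 4)*(w^2 + 7*w + 12) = (w + 3)^2*(w + 4)*(w + 4)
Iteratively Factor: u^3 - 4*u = (u - 2)*(u^2 + 2*u) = u*(u - 2)*(u + 2)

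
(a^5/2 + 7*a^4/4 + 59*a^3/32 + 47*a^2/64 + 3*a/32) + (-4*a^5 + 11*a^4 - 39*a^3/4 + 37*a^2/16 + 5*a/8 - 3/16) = -7*a^5/2 + 51*a^4/4 - 253*a^3/32 + 195*a^2/64 + 23*a/32 - 3/16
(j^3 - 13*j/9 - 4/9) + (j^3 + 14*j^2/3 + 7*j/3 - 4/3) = 2*j^3 + 14*j^2/3 + 8*j/9 - 16/9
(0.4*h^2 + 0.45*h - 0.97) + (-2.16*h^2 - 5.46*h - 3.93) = -1.76*h^2 - 5.01*h - 4.9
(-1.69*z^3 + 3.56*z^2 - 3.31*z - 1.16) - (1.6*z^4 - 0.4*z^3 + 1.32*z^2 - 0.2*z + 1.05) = -1.6*z^4 - 1.29*z^3 + 2.24*z^2 - 3.11*z - 2.21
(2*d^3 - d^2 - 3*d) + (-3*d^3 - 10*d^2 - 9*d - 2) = -d^3 - 11*d^2 - 12*d - 2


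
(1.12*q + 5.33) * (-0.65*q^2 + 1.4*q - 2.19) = -0.728*q^3 - 1.8965*q^2 + 5.0092*q - 11.6727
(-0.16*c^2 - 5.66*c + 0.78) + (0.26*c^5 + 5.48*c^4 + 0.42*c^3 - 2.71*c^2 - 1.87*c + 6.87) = 0.26*c^5 + 5.48*c^4 + 0.42*c^3 - 2.87*c^2 - 7.53*c + 7.65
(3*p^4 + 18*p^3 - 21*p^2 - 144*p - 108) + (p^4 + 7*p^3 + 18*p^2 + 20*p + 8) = 4*p^4 + 25*p^3 - 3*p^2 - 124*p - 100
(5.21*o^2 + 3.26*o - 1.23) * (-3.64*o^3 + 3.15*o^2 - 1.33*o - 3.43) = -18.9644*o^5 + 4.5451*o^4 + 7.8169*o^3 - 26.0806*o^2 - 9.5459*o + 4.2189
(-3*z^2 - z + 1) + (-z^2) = -4*z^2 - z + 1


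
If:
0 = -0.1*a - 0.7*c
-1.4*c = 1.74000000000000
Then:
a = 8.70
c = -1.24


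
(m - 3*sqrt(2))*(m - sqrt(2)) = m^2 - 4*sqrt(2)*m + 6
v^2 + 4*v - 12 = (v - 2)*(v + 6)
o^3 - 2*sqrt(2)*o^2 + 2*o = o*(o - sqrt(2))^2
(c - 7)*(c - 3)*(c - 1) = c^3 - 11*c^2 + 31*c - 21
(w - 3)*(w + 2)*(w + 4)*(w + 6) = w^4 + 9*w^3 + 8*w^2 - 84*w - 144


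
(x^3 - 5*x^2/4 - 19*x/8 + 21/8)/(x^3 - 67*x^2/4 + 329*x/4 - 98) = (2*x^2 + x - 3)/(2*(x^2 - 15*x + 56))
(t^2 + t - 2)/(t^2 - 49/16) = 16*(t^2 + t - 2)/(16*t^2 - 49)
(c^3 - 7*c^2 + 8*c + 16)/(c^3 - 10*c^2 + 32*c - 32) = (c + 1)/(c - 2)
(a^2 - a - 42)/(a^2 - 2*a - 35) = (a + 6)/(a + 5)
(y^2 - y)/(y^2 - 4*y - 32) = y*(1 - y)/(-y^2 + 4*y + 32)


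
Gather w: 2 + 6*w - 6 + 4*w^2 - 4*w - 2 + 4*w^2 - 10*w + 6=8*w^2 - 8*w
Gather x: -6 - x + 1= -x - 5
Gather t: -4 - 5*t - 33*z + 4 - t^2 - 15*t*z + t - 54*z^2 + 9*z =-t^2 + t*(-15*z - 4) - 54*z^2 - 24*z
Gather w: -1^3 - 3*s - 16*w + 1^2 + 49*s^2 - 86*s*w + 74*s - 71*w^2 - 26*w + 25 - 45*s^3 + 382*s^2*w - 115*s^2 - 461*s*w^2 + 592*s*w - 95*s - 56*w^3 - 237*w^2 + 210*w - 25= -45*s^3 - 66*s^2 - 24*s - 56*w^3 + w^2*(-461*s - 308) + w*(382*s^2 + 506*s + 168)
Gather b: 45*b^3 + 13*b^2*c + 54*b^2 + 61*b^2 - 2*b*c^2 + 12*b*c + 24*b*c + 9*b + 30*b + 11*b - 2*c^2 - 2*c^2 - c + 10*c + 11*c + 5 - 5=45*b^3 + b^2*(13*c + 115) + b*(-2*c^2 + 36*c + 50) - 4*c^2 + 20*c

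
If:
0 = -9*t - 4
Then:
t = -4/9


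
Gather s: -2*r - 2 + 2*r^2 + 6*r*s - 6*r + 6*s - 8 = 2*r^2 - 8*r + s*(6*r + 6) - 10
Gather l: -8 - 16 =-24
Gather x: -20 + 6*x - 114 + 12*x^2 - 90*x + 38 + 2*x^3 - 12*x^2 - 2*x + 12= 2*x^3 - 86*x - 84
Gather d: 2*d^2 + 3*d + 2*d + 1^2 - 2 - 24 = 2*d^2 + 5*d - 25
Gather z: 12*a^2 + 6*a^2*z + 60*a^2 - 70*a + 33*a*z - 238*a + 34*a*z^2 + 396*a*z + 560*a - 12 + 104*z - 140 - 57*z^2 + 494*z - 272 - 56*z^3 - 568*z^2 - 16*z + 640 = 72*a^2 + 252*a - 56*z^3 + z^2*(34*a - 625) + z*(6*a^2 + 429*a + 582) + 216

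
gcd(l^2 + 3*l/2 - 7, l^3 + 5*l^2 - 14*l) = l - 2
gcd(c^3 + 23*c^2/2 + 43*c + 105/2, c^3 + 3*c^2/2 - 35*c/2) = c + 5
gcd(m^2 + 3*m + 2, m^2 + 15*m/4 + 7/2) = m + 2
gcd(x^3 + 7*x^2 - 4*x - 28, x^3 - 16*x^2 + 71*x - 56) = 1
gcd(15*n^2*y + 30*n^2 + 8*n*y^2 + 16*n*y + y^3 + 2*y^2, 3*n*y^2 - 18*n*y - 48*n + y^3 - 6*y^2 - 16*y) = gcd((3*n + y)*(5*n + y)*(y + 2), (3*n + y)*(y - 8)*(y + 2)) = 3*n*y + 6*n + y^2 + 2*y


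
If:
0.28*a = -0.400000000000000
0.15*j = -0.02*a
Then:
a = -1.43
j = 0.19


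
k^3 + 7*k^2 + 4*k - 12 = (k - 1)*(k + 2)*(k + 6)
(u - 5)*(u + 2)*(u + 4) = u^3 + u^2 - 22*u - 40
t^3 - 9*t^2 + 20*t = t*(t - 5)*(t - 4)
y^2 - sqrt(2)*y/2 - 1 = (y - sqrt(2))*(y + sqrt(2)/2)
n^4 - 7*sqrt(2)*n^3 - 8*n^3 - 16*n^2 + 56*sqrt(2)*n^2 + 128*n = n*(n - 8)*(n - 8*sqrt(2))*(n + sqrt(2))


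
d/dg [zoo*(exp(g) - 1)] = zoo*exp(g)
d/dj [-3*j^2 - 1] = -6*j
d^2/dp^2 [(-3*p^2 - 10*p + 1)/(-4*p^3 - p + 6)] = 2*(48*p^6 + 480*p^5 - 132*p^4 + 464*p^3 + 1428*p^2 - 72*p + 167)/(64*p^9 + 48*p^7 - 288*p^6 + 12*p^5 - 144*p^4 + 433*p^3 - 18*p^2 + 108*p - 216)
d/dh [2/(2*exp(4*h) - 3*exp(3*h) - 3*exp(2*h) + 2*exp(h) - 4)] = (-16*exp(3*h) + 18*exp(2*h) + 12*exp(h) - 4)*exp(h)/(-2*exp(4*h) + 3*exp(3*h) + 3*exp(2*h) - 2*exp(h) + 4)^2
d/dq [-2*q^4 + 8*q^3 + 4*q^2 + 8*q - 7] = -8*q^3 + 24*q^2 + 8*q + 8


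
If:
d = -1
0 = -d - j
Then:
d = -1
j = 1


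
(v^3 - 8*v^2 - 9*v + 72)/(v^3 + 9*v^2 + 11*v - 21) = (v^2 - 11*v + 24)/(v^2 + 6*v - 7)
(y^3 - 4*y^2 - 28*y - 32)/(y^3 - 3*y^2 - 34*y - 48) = (y + 2)/(y + 3)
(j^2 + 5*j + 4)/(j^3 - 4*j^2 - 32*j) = (j + 1)/(j*(j - 8))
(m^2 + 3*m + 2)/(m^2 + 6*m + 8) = (m + 1)/(m + 4)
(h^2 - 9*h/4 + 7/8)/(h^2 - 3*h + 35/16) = 2*(2*h - 1)/(4*h - 5)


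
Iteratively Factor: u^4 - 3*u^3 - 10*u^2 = (u - 5)*(u^3 + 2*u^2) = (u - 5)*(u + 2)*(u^2) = u*(u - 5)*(u + 2)*(u)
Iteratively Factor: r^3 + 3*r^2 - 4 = (r + 2)*(r^2 + r - 2) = (r + 2)^2*(r - 1)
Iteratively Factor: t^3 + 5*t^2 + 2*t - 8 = (t - 1)*(t^2 + 6*t + 8) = (t - 1)*(t + 2)*(t + 4)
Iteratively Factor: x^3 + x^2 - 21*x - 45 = (x + 3)*(x^2 - 2*x - 15) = (x - 5)*(x + 3)*(x + 3)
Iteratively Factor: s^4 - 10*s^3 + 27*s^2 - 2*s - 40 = (s - 4)*(s^3 - 6*s^2 + 3*s + 10) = (s - 4)*(s + 1)*(s^2 - 7*s + 10) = (s - 4)*(s - 2)*(s + 1)*(s - 5)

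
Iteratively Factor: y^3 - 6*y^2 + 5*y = (y)*(y^2 - 6*y + 5) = y*(y - 1)*(y - 5)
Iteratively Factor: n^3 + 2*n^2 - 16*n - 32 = (n - 4)*(n^2 + 6*n + 8) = (n - 4)*(n + 4)*(n + 2)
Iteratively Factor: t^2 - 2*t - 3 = (t + 1)*(t - 3)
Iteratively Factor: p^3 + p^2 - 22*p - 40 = (p + 4)*(p^2 - 3*p - 10) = (p + 2)*(p + 4)*(p - 5)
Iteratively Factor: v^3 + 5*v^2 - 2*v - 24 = (v + 4)*(v^2 + v - 6) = (v - 2)*(v + 4)*(v + 3)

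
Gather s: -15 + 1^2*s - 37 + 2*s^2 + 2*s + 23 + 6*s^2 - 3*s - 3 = 8*s^2 - 32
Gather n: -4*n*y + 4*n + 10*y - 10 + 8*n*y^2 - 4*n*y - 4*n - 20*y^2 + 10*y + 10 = n*(8*y^2 - 8*y) - 20*y^2 + 20*y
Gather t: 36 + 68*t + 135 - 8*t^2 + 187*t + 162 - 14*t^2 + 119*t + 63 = -22*t^2 + 374*t + 396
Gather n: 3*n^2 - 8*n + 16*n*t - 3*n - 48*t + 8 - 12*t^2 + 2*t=3*n^2 + n*(16*t - 11) - 12*t^2 - 46*t + 8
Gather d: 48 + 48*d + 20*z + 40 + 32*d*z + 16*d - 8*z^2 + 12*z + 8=d*(32*z + 64) - 8*z^2 + 32*z + 96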